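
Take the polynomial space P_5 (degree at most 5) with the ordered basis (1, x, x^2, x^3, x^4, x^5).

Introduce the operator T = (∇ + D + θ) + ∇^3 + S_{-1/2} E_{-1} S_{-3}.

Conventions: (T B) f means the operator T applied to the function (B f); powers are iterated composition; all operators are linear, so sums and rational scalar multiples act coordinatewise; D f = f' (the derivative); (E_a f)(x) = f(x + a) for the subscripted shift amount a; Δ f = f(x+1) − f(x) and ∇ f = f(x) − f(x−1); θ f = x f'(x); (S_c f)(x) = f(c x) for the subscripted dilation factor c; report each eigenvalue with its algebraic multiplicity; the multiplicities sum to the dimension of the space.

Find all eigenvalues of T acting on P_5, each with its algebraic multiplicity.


λ = 1 (multiplicity 1), λ = 5/2 (multiplicity 1), λ = 17/4 (multiplicity 1), λ = 51/8 (multiplicity 1), λ = 145/16 (multiplicity 1), λ = 403/32 (multiplicity 1)

image of 1: 1
image of x: (5/2)x + 5
image of x^2: (17/4)x^2 + 13x + 8
image of x^3: (51/8)x^3 + (105/4)x^2 + (75/2)x + 34
image of x^4: (145/16)x^4 + (97/2)x^3 + (231/2)x^2 + 190x + 44
image of x^5: (403/32)x^5 + (1375/16)x^4 + (1175/4)x^3 + (1355/2)x^2 + (845/2)x + 394
the matrix is upper triangular; its diagonal is (1, 5/2, 17/4, 51/8, 145/16, 403/32)
for a triangular matrix the eigenvalues are the diagonal entries, with algebraic multiplicity their repetition count


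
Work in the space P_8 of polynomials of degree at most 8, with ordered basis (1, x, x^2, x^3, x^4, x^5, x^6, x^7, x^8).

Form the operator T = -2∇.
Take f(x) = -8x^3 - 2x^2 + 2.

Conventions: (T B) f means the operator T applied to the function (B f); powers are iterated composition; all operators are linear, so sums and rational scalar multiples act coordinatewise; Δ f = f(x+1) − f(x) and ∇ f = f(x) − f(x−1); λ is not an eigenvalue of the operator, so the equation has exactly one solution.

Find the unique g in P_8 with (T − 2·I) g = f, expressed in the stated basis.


the image equals g(x) = 4x^3 - 11x^2 + 34x - 50

write g with unknown coordinates in the stated basis and equate coefficients in (T − 2·I) g = f
solving from the highest basis element down gives g = 4x^3 - 11x^2 + 34x - 50
check: T g = -24x^2 + 68x - 98
so T g − 2·g = -8x^3 - 2x^2 + 2 = f ✓


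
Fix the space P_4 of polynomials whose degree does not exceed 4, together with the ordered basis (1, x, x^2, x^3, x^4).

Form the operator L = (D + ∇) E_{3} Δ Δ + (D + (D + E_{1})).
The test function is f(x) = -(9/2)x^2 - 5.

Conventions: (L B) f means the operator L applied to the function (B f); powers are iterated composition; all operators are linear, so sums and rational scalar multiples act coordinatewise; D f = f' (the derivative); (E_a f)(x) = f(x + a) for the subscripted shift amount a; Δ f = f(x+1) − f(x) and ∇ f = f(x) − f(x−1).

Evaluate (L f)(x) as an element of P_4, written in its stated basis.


g(x) = -(9/2)x^2 - 27x - 19/2

Δ f = -9x - 9/2
Δ Δ f = -9
E_{3} Δ Δ f = -9
D (E_{3} Δ Δ) f = 0
∇ (E_{3} Δ Δ) f = 0
(D + ∇) (E_{3} Δ Δ) f = 0
D f = -9x
D f = -9x
E_{1} f = -(9/2)x^2 - 9x - 19/2
(D + E_{1}) f = -(9/2)x^2 - 18x - 19/2
(D + (D + E_{1})) f = -(9/2)x^2 - 27x - 19/2
((D + ∇) E_{3} Δ Δ + (D + (D + E_{1}))) f = -(9/2)x^2 - 27x - 19/2


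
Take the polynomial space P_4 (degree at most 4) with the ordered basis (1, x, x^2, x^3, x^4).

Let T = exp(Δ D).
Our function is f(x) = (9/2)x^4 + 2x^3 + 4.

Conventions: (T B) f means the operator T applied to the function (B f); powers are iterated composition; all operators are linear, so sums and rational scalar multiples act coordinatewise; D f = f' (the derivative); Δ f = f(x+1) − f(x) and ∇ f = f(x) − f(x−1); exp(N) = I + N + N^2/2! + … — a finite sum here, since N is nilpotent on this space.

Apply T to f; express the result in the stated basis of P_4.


the image equals g(x) = (9/2)x^4 + 2x^3 + 54x^2 + 66x + 82

order-1 term: 54x^2 + 66x + 24
order-2 term: 54
the series for exp(Δ D) f terminates at order 2
exp(Δ D) f = (9/2)x^4 + 2x^3 + 54x^2 + 66x + 82


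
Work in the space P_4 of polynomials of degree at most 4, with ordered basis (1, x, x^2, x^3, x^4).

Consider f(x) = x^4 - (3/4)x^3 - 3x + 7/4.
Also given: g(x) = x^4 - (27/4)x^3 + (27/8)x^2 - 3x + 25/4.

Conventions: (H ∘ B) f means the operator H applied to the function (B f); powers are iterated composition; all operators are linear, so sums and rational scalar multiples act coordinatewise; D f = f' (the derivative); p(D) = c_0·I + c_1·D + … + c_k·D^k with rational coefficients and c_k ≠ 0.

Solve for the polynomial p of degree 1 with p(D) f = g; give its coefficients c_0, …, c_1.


p(D) = I − (3/2)·D, i.e. c_0 = 1, c_1 = -3/2

D^0 f = x^4 - (3/4)x^3 - 3x + 7/4
D^1 f = 4x^3 - (9/4)x^2 - 3
matching coefficients of g against c_0 f + c_1 Df + … from the top degree down determines the c_i
solution: c_0 = 1, c_1 = -3/2


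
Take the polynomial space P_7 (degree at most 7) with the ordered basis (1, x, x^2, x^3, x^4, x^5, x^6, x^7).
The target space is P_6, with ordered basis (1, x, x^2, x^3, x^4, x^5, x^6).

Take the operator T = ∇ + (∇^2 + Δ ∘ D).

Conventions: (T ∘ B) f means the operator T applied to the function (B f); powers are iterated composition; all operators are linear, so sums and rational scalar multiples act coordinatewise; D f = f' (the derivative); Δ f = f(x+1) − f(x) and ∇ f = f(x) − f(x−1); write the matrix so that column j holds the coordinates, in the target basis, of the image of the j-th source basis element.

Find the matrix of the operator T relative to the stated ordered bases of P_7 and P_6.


the matrix is [[0, 1, 3, -2, 17, -24, 67, -118]; [0, 0, 2, 9, -8, 85, -144, 469]; [0, 0, 0, 3, 18, -20, 255, -504]; [0, 0, 0, 0, 4, 30, -40, 595]; [0, 0, 0, 0, 0, 5, 45, -70]; [0, 0, 0, 0, 0, 0, 6, 63]; [0, 0, 0, 0, 0, 0, 0, 7]] (rows listed top to bottom)

image of 1: 0
image of x: 1
image of x^2: 2x + 3
image of x^3: 3x^2 + 9x - 2
image of x^4: 4x^3 + 18x^2 - 8x + 17
image of x^5: 5x^4 + 30x^3 - 20x^2 + 85x - 24
image of x^6: 6x^5 + 45x^4 - 40x^3 + 255x^2 - 144x + 67
image of x^7: 7x^6 + 63x^5 - 70x^4 + 595x^3 - 504x^2 + 469x - 118
each image's coordinates form column j of the matrix


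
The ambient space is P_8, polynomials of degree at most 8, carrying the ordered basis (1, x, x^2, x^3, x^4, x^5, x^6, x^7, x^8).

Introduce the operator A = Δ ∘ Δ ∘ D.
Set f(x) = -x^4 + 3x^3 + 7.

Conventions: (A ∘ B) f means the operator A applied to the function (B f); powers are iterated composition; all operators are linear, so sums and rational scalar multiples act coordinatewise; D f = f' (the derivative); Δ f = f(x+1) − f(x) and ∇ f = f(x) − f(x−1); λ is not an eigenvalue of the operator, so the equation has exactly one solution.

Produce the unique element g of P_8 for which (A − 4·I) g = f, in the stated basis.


the result is g(x) = (1/4)x^4 - (3/4)x^3 + (3/2)x - 11/8

write g with unknown coordinates in the stated basis and equate coefficients in (A − 4·I) g = f
solving from the highest basis element down gives g = (1/4)x^4 - (3/4)x^3 + (3/2)x - 11/8
check: A g = 6x + 3/2
so A g − 4·g = -x^4 + 3x^3 + 7 = f ✓


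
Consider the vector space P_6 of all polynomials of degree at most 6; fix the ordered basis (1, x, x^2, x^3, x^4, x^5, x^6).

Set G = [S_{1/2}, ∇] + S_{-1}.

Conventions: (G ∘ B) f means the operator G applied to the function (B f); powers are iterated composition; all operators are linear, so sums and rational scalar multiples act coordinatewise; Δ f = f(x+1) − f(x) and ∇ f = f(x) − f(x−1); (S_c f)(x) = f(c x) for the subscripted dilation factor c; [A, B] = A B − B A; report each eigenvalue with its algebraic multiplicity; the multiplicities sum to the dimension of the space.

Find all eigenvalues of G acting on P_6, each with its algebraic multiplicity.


λ = -1 (multiplicity 3), λ = 1 (multiplicity 4)

image of 1: 1
image of x: -x + 1/2
image of x^2: x^2 + (1/2)x - 3/4
image of x^3: -x^3 + (3/8)x^2 - (9/8)x + 7/8
image of x^4: x^4 + (1/4)x^3 - (9/8)x^2 + (7/4)x - 15/16
image of x^5: -x^5 + (5/32)x^4 - (15/16)x^3 + (35/16)x^2 - (75/32)x + 31/32
image of x^6: x^6 + (3/32)x^5 - (45/64)x^4 + (35/16)x^3 - (225/64)x^2 + (93/32)x - 63/64
the matrix is upper triangular; its diagonal is (1, -1, 1, -1, 1, -1, 1)
for a triangular matrix the eigenvalues are the diagonal entries, with algebraic multiplicity their repetition count


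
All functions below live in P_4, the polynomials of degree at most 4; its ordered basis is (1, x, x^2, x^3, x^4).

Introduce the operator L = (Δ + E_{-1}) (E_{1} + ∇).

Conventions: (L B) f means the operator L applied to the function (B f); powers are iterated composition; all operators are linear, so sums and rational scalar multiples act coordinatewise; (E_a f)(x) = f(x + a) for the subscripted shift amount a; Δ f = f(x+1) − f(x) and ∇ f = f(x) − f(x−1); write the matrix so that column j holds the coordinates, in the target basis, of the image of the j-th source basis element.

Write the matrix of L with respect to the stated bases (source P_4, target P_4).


the matrix is [[1, 2, 2, 14, 2]; [0, 1, 4, 6, 56]; [0, 0, 1, 6, 12]; [0, 0, 0, 1, 8]; [0, 0, 0, 0, 1]] (rows listed top to bottom)

image of 1: 1
image of x: x + 2
image of x^2: x^2 + 4x + 2
image of x^3: x^3 + 6x^2 + 6x + 14
image of x^4: x^4 + 8x^3 + 12x^2 + 56x + 2
each image's coordinates form column j of the matrix


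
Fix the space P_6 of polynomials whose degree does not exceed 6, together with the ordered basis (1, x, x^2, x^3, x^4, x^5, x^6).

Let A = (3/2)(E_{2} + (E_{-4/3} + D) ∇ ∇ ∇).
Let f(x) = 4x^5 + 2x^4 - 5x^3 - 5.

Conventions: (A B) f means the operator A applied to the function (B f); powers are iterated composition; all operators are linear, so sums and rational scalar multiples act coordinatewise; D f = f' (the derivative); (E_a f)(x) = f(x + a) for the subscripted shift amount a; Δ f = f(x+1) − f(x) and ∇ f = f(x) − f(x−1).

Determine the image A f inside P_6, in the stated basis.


E_{2} f = 4x^5 + 42x^4 + 171x^3 + 338x^2 + 324x + 115
∇ f = 20x^4 - 32x^3 + 13x^2 + 3x - 3
∇ ∇ f = 80x^3 - 216x^2 + 202x - 62
∇ ∇ ∇ f = 240x^2 - 672x + 498
E_{-4/3} (∇ ∇ ∇) f = 240x^2 - 1312x + 5462/3
D (∇ ∇ ∇) f = 480x - 672
(E_{-4/3} + D) (∇ ∇ ∇) f = 240x^2 - 832x + 3446/3
(E_{2} + (E_{-4/3} + D) ∇ ∇ ∇) f = 4x^5 + 42x^4 + 171x^3 + 578x^2 - 508x + 3791/3
((3/2)(E_{2} + (E_{-4/3} + D) ∇ ∇ ∇)) f = 6x^5 + 63x^4 + (513/2)x^3 + 867x^2 - 762x + 3791/2

the result is g(x) = 6x^5 + 63x^4 + (513/2)x^3 + 867x^2 - 762x + 3791/2


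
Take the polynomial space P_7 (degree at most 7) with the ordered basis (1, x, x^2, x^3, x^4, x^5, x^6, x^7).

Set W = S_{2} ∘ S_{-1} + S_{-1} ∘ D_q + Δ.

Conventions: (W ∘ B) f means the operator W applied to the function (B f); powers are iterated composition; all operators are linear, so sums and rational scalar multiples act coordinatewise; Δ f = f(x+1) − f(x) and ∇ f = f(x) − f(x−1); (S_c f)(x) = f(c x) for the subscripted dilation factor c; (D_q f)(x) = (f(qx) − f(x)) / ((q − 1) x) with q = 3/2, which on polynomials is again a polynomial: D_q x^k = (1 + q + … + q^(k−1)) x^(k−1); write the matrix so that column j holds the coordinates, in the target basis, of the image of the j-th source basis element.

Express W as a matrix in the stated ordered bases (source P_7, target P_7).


the matrix is [[1, 2, 1, 1, 1, 1, 1, 1]; [0, -2, -1/2, 3, 4, 5, 6, 7]; [0, 0, 4, 31/4, 6, 10, 15, 21]; [0, 0, 0, -8, -33/8, 10, 20, 35]; [0, 0, 0, 0, 16, 291/16, 15, 35]; [0, 0, 0, 0, 0, -32, -473/32, 21]; [0, 0, 0, 0, 0, 0, 64, 2507/64]; [0, 0, 0, 0, 0, 0, 0, -128]] (rows listed top to bottom)

image of 1: 1
image of x: -2x + 2
image of x^2: 4x^2 - (1/2)x + 1
image of x^3: -8x^3 + (31/4)x^2 + 3x + 1
image of x^4: 16x^4 - (33/8)x^3 + 6x^2 + 4x + 1
image of x^5: -32x^5 + (291/16)x^4 + 10x^3 + 10x^2 + 5x + 1
image of x^6: 64x^6 - (473/32)x^5 + 15x^4 + 20x^3 + 15x^2 + 6x + 1
image of x^7: -128x^7 + (2507/64)x^6 + 21x^5 + 35x^4 + 35x^3 + 21x^2 + 7x + 1
each image's coordinates form column j of the matrix


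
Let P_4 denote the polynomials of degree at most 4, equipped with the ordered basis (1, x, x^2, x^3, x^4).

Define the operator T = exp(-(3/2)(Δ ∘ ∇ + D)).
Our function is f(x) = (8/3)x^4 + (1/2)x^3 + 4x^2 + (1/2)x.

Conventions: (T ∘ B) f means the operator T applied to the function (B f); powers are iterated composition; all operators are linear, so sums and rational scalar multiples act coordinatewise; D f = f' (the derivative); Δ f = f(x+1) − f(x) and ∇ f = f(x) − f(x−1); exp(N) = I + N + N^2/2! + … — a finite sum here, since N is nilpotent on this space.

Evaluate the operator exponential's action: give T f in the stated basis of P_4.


the result is g(x) = (8/3)x^4 - (31/2)x^3 - (41/4)x^2 + (763/8)x - 467/16

order-1 term: -16x^3 - (201/4)x^2 - (33/2)x - 83/4
order-2 term: 36x^2 + (1179/8)x + 351/4
order-3 term: -36x - 1755/16
order-4 term: 27/2
the series for exp(-(3/2)(Δ ∘ ∇ + D)) f terminates at order 4
exp(-(3/2)(Δ ∘ ∇ + D)) f = (8/3)x^4 - (31/2)x^3 - (41/4)x^2 + (763/8)x - 467/16


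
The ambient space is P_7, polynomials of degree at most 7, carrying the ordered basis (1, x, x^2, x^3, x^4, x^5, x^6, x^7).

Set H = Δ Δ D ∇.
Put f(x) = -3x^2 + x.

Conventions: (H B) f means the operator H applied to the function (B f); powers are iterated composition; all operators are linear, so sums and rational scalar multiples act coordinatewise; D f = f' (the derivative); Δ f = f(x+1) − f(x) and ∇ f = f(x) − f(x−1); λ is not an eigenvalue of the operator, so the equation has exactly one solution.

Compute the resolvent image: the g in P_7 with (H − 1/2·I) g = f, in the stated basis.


the result is g(x) = 6x^2 - 2x

write g with unknown coordinates in the stated basis and equate coefficients in (H − 1/2·I) g = f
solving from the highest basis element down gives g = 6x^2 - 2x
check: H g = 0
so H g − 1/2·g = -3x^2 + x = f ✓


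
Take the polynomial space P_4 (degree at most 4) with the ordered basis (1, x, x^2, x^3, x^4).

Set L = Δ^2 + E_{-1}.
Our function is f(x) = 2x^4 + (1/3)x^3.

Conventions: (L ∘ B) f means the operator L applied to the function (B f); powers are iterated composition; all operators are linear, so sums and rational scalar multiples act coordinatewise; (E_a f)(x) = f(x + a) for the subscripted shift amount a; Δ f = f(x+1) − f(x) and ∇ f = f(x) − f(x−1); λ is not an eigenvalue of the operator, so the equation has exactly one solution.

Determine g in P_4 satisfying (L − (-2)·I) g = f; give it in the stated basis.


write g with unknown coordinates in the stated basis and equate coefficients in (L − (-2)·I) g = f
solving from the highest basis element down gives g = (2/3)x^4 + x^3 - 3x^2 - (85/9)x - 139/27
check: L g = (2/3)x^4 - (5/3)x^3 + 6x^2 + (170/9)x + 278/27
so L g − (-2)·g = 2x^4 + (1/3)x^3 = f ✓

g(x) = (2/3)x^4 + x^3 - 3x^2 - (85/9)x - 139/27


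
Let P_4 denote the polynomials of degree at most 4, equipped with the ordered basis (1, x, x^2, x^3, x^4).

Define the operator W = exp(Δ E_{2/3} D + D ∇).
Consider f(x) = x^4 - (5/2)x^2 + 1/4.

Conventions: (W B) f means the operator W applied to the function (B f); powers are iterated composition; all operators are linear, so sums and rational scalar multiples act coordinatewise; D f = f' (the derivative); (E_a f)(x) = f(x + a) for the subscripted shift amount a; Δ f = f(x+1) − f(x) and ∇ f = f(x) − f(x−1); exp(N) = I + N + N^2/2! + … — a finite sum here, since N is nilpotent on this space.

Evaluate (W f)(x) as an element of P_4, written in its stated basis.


the result is g(x) = x^4 + (43/2)x^2 + 16x + 715/12

order-1 term: 24x^2 + 16x + 34/3
order-2 term: 48
the series for exp(Δ E_{2/3} D + D ∇) f terminates at order 2
exp(Δ E_{2/3} D + D ∇) f = x^4 + (43/2)x^2 + 16x + 715/12


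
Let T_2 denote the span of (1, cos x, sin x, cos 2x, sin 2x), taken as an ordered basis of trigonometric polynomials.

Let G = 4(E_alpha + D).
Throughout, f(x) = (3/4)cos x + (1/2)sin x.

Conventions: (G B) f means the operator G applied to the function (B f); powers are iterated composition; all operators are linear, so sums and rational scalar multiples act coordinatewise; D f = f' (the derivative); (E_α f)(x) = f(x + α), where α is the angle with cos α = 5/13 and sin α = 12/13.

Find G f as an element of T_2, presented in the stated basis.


E_alpha f = (3/4)cos x - (1/2)sin x
D f = (1/2)cos x - (3/4)sin x
(E_alpha + D) f = (5/4)cos x - (5/4)sin x
(4(E_alpha + D)) f = 5cos x - 5sin x

the result is g(x) = 5cos x - 5sin x


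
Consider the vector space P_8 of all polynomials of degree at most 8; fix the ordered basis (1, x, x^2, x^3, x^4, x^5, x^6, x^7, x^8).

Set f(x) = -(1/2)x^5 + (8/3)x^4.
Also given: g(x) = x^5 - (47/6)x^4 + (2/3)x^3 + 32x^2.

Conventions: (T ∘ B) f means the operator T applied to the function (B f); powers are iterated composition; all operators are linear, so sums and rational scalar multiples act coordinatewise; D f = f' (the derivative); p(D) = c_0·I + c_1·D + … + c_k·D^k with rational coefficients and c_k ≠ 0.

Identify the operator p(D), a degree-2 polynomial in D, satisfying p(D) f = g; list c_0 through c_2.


p(D) = -2·I + D + D^2, i.e. c_0 = -2, c_1 = 1, c_2 = 1

D^0 f = -(1/2)x^5 + (8/3)x^4
D^1 f = -(5/2)x^4 + (32/3)x^3
D^2 f = -10x^3 + 32x^2
matching coefficients of g against c_0 f + c_1 Df + … from the top degree down determines the c_i
solution: c_0 = -2, c_1 = 1, c_2 = 1


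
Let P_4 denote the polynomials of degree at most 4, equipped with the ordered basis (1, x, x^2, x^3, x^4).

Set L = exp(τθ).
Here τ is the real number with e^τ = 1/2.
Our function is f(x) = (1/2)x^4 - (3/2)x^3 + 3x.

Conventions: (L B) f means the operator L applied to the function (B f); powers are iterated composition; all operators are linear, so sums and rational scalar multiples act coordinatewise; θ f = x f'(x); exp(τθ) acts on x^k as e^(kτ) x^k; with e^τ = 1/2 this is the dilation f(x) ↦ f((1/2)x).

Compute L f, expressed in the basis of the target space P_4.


the image equals g(x) = (1/32)x^4 - (3/16)x^3 + (3/2)x

exp(τθ) x^k = e^(kτ) x^k; with e^τ = 1/2 this sends x^k to (1/2)^k x^k
x ↦ 1/2 x
x^3 ↦ 1/8 x^3
x^4 ↦ 1/16 x^4
applying this coordinatewise to f: exp(τθ) f = (1/32)x^4 - (3/16)x^3 + (3/2)x


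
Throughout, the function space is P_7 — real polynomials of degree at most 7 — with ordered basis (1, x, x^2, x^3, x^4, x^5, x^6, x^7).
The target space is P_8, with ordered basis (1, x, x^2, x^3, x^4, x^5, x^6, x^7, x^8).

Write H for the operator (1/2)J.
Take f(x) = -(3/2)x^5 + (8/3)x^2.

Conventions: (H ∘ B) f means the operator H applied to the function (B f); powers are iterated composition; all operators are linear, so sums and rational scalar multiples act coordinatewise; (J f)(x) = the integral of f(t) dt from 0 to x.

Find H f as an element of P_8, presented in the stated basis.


the image equals g(x) = -(1/8)x^6 + (4/9)x^3

J f = -(1/4)x^6 + (8/9)x^3
((1/2)J) f = -(1/8)x^6 + (4/9)x^3


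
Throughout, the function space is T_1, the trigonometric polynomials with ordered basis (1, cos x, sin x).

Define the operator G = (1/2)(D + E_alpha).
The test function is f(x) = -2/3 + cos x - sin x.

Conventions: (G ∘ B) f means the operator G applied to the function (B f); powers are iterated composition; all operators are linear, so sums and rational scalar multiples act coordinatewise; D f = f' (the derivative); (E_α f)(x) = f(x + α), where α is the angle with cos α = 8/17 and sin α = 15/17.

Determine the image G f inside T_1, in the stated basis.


D f = -cos x - sin x
E_alpha f = -2/3 - (7/17)cos x - (23/17)sin x
(D + E_alpha) f = -2/3 - (24/17)cos x - (40/17)sin x
((1/2)(D + E_alpha)) f = -1/3 - (12/17)cos x - (20/17)sin x

the result is g(x) = -1/3 - (12/17)cos x - (20/17)sin x


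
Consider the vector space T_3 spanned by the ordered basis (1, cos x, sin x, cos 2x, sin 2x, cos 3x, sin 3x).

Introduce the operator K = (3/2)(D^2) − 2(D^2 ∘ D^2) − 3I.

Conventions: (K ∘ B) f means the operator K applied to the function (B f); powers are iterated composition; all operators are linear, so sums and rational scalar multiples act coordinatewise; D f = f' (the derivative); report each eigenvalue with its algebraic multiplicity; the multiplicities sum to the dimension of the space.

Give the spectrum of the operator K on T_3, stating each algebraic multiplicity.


image of 1: -3
image of cos x: -(13/2)cos x
image of sin x: -(13/2)sin x
image of cos 2x: -41cos 2x
image of sin 2x: -41sin 2x
image of cos 3x: -(357/2)cos 3x
image of sin 3x: -(357/2)sin 3x
the matrix is diagonal; its diagonal is (-3, -13/2, -13/2, -41, -41, -357/2, -357/2)
for a triangular matrix the eigenvalues are the diagonal entries, with algebraic multiplicity their repetition count

λ = -357/2 (multiplicity 2), λ = -41 (multiplicity 2), λ = -13/2 (multiplicity 2), λ = -3 (multiplicity 1)


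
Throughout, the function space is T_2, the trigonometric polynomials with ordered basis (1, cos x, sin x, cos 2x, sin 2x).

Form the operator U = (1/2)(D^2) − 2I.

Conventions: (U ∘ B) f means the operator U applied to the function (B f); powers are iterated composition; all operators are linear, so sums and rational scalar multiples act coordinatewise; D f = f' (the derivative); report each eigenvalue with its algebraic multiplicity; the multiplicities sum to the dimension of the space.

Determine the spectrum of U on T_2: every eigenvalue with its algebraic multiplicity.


image of 1: -2
image of cos x: -(5/2)cos x
image of sin x: -(5/2)sin x
image of cos 2x: -4cos 2x
image of sin 2x: -4sin 2x
the matrix is diagonal; its diagonal is (-2, -5/2, -5/2, -4, -4)
for a triangular matrix the eigenvalues are the diagonal entries, with algebraic multiplicity their repetition count

λ = -4 (multiplicity 2), λ = -5/2 (multiplicity 2), λ = -2 (multiplicity 1)


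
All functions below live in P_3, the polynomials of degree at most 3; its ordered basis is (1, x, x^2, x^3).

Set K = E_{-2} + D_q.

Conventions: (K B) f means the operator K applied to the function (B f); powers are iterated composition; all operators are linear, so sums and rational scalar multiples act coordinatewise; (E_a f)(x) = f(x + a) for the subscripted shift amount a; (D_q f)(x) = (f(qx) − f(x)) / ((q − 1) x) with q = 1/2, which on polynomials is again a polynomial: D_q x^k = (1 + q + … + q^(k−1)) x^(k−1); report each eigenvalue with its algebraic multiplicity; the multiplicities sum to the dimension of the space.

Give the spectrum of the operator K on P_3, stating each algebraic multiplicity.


image of 1: 1
image of x: x - 1
image of x^2: x^2 - (5/2)x + 4
image of x^3: x^3 - (17/4)x^2 + 12x - 8
the matrix is upper triangular; its diagonal is (1, 1, 1, 1)
for a triangular matrix the eigenvalues are the diagonal entries, with algebraic multiplicity their repetition count

λ = 1 (multiplicity 4)


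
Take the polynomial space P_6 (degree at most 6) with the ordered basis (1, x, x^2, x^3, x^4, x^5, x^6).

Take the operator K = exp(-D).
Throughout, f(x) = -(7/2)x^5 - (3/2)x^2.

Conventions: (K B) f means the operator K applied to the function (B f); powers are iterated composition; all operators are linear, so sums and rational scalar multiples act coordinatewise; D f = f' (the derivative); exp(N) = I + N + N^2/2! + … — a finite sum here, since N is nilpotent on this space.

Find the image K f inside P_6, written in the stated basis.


order-1 term: (35/2)x^4 + 3x
order-2 term: -35x^3 - 3/2
order-3 term: 35x^2
order-4 term: -(35/2)x
order-5 term: 7/2
the series for exp(-D) f terminates at order 5
exp(-D) f = -(7/2)x^5 + (35/2)x^4 - 35x^3 + (67/2)x^2 - (29/2)x + 2

the result is g(x) = -(7/2)x^5 + (35/2)x^4 - 35x^3 + (67/2)x^2 - (29/2)x + 2


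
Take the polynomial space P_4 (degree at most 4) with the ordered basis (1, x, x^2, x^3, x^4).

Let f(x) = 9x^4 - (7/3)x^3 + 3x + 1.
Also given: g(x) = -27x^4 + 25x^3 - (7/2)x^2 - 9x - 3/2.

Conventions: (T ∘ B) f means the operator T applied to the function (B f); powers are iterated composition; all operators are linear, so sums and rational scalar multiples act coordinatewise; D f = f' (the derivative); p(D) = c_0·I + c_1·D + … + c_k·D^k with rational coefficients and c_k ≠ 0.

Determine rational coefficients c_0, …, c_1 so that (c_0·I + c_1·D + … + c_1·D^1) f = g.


D^0 f = 9x^4 - (7/3)x^3 + 3x + 1
D^1 f = 36x^3 - 7x^2 + 3
matching coefficients of g against c_0 f + c_1 Df + … from the top degree down determines the c_i
solution: c_0 = -3, c_1 = 1/2

c_0 = -3, c_1 = 1/2


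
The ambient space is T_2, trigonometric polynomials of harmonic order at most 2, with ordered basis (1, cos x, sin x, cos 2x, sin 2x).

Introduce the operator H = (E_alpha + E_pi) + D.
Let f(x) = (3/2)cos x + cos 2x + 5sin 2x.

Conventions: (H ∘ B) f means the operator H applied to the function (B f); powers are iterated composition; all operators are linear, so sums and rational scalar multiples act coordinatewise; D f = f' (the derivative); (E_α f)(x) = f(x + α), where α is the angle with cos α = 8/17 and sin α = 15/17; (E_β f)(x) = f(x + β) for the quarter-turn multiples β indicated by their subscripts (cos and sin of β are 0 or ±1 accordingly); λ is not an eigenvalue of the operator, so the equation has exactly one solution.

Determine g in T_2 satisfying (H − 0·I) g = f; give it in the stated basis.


the result is g(x) = -(27/130)cos x + (48/65)sin x - (1981/1186)cos 2x + (729/1186)sin 2x

write g with unknown coordinates in the stated basis and equate coefficients in (H − 0·I) g = f
solving from the highest basis element down gives g = -(27/130)cos x + (48/65)sin x - (1981/1186)cos 2x + (729/1186)sin 2x
check: H g = (3/2)cos x + cos 2x + 5sin 2x
so H g − 0·g = (3/2)cos x + cos 2x + 5sin 2x = f ✓


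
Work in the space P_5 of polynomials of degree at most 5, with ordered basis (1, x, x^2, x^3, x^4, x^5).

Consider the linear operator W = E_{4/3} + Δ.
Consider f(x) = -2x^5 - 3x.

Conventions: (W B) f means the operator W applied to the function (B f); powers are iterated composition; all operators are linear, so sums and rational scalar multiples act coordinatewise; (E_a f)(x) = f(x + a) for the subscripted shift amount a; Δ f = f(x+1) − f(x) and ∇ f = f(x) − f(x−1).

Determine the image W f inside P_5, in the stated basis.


the result is g(x) = -2x^5 - (70/3)x^4 - (500/9)x^3 - (1820/27)x^2 - (3613/81)x - 4235/243

E_{4/3} f = -2x^5 - (40/3)x^4 - (320/9)x^3 - (1280/27)x^2 - (2803/81)x - 3020/243
Δ f = -10x^4 - 20x^3 - 20x^2 - 10x - 5
(E_{4/3} + Δ) f = -2x^5 - (70/3)x^4 - (500/9)x^3 - (1820/27)x^2 - (3613/81)x - 4235/243


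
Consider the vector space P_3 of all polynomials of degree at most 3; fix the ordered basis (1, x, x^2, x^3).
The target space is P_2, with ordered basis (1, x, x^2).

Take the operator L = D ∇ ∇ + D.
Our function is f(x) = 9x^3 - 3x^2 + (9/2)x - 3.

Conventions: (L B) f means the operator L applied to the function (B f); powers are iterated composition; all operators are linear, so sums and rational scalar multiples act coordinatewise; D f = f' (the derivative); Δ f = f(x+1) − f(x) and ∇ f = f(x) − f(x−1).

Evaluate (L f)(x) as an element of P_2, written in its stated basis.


g(x) = 27x^2 - 6x + 117/2

∇ f = 27x^2 - 33x + 33/2
∇ ∇ f = 54x - 60
D ∇ ∇ f = 54
D f = 27x^2 - 6x + 9/2
(D ∇ ∇ + D) f = 27x^2 - 6x + 117/2


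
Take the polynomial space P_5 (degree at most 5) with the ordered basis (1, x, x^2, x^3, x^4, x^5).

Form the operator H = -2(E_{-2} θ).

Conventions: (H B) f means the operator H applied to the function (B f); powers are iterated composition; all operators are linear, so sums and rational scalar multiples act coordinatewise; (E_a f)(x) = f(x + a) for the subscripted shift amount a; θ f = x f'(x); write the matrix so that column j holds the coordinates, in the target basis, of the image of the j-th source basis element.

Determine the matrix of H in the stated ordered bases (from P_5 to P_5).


the matrix is [[0, 4, -16, 48, -128, 320]; [0, -2, 16, -72, 256, -800]; [0, 0, -4, 36, -192, 800]; [0, 0, 0, -6, 64, -400]; [0, 0, 0, 0, -8, 100]; [0, 0, 0, 0, 0, -10]] (rows listed top to bottom)

image of 1: 0
image of x: -2x + 4
image of x^2: -4x^2 + 16x - 16
image of x^3: -6x^3 + 36x^2 - 72x + 48
image of x^4: -8x^4 + 64x^3 - 192x^2 + 256x - 128
image of x^5: -10x^5 + 100x^4 - 400x^3 + 800x^2 - 800x + 320
each image's coordinates form column j of the matrix


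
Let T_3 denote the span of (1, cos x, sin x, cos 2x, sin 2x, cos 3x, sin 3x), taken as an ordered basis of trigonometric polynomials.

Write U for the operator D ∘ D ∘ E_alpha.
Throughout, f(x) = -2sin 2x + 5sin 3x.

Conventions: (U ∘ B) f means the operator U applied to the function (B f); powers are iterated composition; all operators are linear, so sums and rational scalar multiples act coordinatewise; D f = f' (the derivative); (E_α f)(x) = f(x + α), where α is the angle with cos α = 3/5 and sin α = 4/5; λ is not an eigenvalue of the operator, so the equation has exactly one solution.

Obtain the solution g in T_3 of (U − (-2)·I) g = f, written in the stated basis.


g(x) = -(16/51)cos 2x - (13/51)sin 2x + (1980/14837)cos 3x + (6515/14837)sin 3x

write g with unknown coordinates in the stated basis and equate coefficients in (U − (-2)·I) g = f
solving from the highest basis element down gives g = -(16/51)cos 2x - (13/51)sin 2x + (1980/14837)cos 3x + (6515/14837)sin 3x
check: U g = (32/51)cos 2x - (76/51)sin 2x - (3960/14837)cos 3x + (61155/14837)sin 3x
so U g − (-2)·g = -2sin 2x + 5sin 3x = f ✓


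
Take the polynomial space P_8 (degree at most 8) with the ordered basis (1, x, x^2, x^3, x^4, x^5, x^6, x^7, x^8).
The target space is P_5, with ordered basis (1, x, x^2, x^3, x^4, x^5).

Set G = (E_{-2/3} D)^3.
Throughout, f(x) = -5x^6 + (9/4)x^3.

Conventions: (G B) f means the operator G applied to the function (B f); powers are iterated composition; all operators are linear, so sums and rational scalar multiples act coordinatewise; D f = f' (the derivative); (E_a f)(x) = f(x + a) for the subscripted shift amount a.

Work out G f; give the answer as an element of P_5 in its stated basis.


D f = -30x^5 + (27/4)x^2
E_{-2/3} D f = -30x^5 + 100x^4 - (400/3)x^3 + (3443/36)x^2 - (1043/27)x + 563/81
D (E_{-2/3} D) f = -150x^4 + 400x^3 - 400x^2 + (3443/18)x - 1043/27
E_{-2/3} D (E_{-2/3} D) f = -150x^4 + 800x^3 - 1600x^2 + (25843/18)x - 13286/27
D (E_{-2/3} D) (E_{-2/3} D) f = -600x^3 + 2400x^2 - 3200x + 25843/18
E_{-2/3} D (E_{-2/3} D) (E_{-2/3} D) f = -600x^3 + 3600x^2 - 7200x + 9627/2

the result is g(x) = -600x^3 + 3600x^2 - 7200x + 9627/2


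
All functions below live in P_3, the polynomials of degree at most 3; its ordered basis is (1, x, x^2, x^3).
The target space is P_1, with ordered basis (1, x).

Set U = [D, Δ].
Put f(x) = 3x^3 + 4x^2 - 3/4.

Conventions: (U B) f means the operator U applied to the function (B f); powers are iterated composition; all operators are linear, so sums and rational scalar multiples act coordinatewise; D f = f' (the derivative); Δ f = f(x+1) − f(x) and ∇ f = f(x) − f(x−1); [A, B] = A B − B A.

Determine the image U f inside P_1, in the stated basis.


Δ f = 9x^2 + 17x + 7
D Δ f = 18x + 17
D f = 9x^2 + 8x
Δ D f = 18x + 17
[D, Δ] f = 0

g(x) = 0


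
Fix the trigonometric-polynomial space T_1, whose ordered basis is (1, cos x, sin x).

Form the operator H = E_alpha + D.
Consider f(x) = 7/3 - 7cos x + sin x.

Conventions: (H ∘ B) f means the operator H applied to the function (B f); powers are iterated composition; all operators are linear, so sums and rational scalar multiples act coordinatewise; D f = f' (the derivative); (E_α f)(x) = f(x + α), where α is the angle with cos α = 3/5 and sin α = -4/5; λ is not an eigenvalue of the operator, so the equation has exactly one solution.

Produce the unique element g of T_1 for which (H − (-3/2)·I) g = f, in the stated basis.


write g with unknown coordinates in the stated basis and equate coefficients in (H − (-3/2)·I) g = f
solving from the highest basis element down gives g = 14/15 - (298/89)cos x + (14/89)sin x
check: H g = 14/15 - (176/89)cos x + (68/89)sin x
so H g − (-3/2)·g = 7/3 - 7cos x + sin x = f ✓

g(x) = 14/15 - (298/89)cos x + (14/89)sin x


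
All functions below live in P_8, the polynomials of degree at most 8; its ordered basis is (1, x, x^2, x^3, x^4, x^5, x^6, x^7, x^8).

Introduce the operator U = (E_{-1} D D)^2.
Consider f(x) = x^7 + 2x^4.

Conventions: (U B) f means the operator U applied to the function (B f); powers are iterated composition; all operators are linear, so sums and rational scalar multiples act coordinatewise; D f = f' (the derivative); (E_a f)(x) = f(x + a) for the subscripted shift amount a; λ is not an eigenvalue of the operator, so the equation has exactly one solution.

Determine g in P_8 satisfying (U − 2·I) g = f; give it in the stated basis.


write g with unknown coordinates in the stated basis and equate coefficients in (U − 2·I) g = f
solving from the highest basis element down gives g = -(1/2)x^7 - x^4 - 210x^3 + 1260x^2 - 2520x + 1668
check: U g = -420x^3 + 2520x^2 - 5040x + 3336
so U g − 2·g = x^7 + 2x^4 = f ✓

the image equals g(x) = -(1/2)x^7 - x^4 - 210x^3 + 1260x^2 - 2520x + 1668


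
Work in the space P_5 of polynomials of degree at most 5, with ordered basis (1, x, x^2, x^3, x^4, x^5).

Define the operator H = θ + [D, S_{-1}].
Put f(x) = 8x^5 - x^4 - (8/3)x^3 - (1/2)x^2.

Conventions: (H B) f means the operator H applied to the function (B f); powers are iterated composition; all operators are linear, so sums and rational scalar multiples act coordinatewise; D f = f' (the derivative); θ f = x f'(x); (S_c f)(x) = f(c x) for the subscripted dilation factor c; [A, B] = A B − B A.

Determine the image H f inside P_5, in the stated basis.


θ f = 40x^5 - 4x^4 - 8x^3 - x^2
S_{-1} f = -8x^5 - x^4 + (8/3)x^3 - (1/2)x^2
D S_{-1} f = -40x^4 - 4x^3 + 8x^2 - x
D f = 40x^4 - 4x^3 - 8x^2 - x
S_{-1} D f = 40x^4 + 4x^3 - 8x^2 + x
[D, S_{-1}] f = -80x^4 - 8x^3 + 16x^2 - 2x
(θ + [D, S_{-1}]) f = 40x^5 - 84x^4 - 16x^3 + 15x^2 - 2x

g(x) = 40x^5 - 84x^4 - 16x^3 + 15x^2 - 2x


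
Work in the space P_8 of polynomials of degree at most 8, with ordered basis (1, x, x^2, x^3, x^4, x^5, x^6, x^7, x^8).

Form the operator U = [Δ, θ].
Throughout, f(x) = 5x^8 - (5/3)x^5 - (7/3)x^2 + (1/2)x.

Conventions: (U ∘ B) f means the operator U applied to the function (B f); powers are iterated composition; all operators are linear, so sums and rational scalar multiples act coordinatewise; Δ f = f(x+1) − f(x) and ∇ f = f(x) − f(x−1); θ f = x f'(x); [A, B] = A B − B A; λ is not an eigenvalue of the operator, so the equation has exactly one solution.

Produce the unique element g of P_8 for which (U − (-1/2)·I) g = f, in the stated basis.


the image equals g(x) = 10x^8 - 160x^7 + 1120x^6 - (10090/3)x^5 - (16700/3)x^4 + (251600/3)x^3 - (815894/3)x^2 + 294713x + 186118/3

write g with unknown coordinates in the stated basis and equate coefficients in (U − (-1/2)·I) g = f
solving from the highest basis element down gives g = 10x^8 - 160x^7 + 1120x^6 - (10090/3)x^5 - (16700/3)x^4 + (251600/3)x^3 - (815894/3)x^2 + 294713x + 186118/3
check: U g = 80x^7 - 560x^6 + 1680x^5 + (8350/3)x^4 - (125800/3)x^3 + 135980x^2 - 147356x - 93059/3
so U g − (-1/2)·g = 5x^8 - (5/3)x^5 - (7/3)x^2 + (1/2)x = f ✓


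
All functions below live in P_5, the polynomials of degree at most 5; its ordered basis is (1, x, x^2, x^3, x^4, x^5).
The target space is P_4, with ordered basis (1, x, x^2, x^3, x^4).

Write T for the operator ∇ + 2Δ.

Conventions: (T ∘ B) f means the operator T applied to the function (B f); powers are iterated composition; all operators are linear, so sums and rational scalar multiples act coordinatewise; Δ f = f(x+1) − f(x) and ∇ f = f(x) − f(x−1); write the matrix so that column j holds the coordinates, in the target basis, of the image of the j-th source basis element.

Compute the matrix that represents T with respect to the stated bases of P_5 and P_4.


image of 1: 0
image of x: 3
image of x^2: 6x + 1
image of x^3: 9x^2 + 3x + 3
image of x^4: 12x^3 + 6x^2 + 12x + 1
image of x^5: 15x^4 + 10x^3 + 30x^2 + 5x + 3
each image's coordinates form column j of the matrix

the matrix is [[0, 3, 1, 3, 1, 3]; [0, 0, 6, 3, 12, 5]; [0, 0, 0, 9, 6, 30]; [0, 0, 0, 0, 12, 10]; [0, 0, 0, 0, 0, 15]] (rows listed top to bottom)


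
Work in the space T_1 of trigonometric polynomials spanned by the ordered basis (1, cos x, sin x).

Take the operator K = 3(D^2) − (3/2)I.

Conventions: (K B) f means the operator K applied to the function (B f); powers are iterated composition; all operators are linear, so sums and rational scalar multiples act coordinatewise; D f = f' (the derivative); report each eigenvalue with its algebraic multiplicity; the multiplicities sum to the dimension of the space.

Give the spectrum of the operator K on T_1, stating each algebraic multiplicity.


λ = -9/2 (multiplicity 2), λ = -3/2 (multiplicity 1)

image of 1: -3/2
image of cos x: -(9/2)cos x
image of sin x: -(9/2)sin x
the matrix is diagonal; its diagonal is (-3/2, -9/2, -9/2)
for a triangular matrix the eigenvalues are the diagonal entries, with algebraic multiplicity their repetition count


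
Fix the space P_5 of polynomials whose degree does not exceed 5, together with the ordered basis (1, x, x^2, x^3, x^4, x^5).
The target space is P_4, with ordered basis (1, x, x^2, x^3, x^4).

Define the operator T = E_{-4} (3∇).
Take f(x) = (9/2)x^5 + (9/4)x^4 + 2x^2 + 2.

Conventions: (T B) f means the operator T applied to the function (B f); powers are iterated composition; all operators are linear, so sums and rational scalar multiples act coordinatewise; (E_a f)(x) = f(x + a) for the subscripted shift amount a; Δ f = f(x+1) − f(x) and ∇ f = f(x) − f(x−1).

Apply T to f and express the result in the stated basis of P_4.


g(x) = (135/2)x^4 - 1188x^3 + (15741/2)x^2 - (46497/2)x + 103275/4

∇ f = (45/2)x^4 - 36x^3 + (63/2)x^2 - (19/2)x + 1/4
(3∇) f = (135/2)x^4 - 108x^3 + (189/2)x^2 - (57/2)x + 3/4
E_{-4} (3∇) f = (135/2)x^4 - 1188x^3 + (15741/2)x^2 - (46497/2)x + 103275/4


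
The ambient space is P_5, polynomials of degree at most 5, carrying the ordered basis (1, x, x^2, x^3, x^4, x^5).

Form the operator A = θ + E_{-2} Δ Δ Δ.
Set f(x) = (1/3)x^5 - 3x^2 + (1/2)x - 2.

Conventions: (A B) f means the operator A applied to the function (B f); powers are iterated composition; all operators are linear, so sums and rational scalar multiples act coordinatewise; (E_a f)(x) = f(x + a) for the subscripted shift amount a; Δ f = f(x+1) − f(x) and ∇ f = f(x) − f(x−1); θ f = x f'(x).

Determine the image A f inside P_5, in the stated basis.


the image equals g(x) = (5/3)x^5 + 14x^2 - (39/2)x + 10

θ f = (5/3)x^5 - 6x^2 + (1/2)x
Δ f = (5/3)x^4 + (10/3)x^3 + (10/3)x^2 - (13/3)x - 13/6
Δ Δ f = (20/3)x^3 + 20x^2 + (70/3)x + 4
Δ Δ Δ f = 20x^2 + 60x + 50
E_{-2} (Δ Δ Δ) f = 20x^2 - 20x + 10
(θ + E_{-2} Δ Δ Δ) f = (5/3)x^5 + 14x^2 - (39/2)x + 10


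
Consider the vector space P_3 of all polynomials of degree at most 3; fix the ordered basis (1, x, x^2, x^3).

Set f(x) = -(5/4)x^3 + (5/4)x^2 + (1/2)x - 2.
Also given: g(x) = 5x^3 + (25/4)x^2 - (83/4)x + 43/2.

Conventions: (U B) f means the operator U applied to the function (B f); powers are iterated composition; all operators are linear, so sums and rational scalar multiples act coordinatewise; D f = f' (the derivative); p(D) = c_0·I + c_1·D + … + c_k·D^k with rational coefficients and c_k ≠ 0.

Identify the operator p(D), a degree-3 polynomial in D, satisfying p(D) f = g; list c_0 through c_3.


D^0 f = -(5/4)x^3 + (5/4)x^2 + (1/2)x - 2
D^1 f = -(15/4)x^2 + (5/2)x + 1/2
D^2 f = -(15/2)x + 5/2
D^3 f = -15/2
matching coefficients of g against c_0 f + c_1 Df + … from the top degree down determines the c_i
solution: c_0 = -4, c_1 = -3, c_2 = 3/2, c_3 = -3/2

c_0 = -4, c_1 = -3, c_2 = 3/2, c_3 = -3/2
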